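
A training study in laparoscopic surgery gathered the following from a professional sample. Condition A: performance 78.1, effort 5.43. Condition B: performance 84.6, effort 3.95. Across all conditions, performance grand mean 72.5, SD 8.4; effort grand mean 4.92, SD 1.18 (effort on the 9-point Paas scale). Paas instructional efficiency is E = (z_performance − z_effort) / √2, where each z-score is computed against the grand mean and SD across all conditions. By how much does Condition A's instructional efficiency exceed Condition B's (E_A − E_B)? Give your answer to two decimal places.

Condition A: z_P = (78.1 − 72.5)/8.4 = 0.6667; z_E = (5.43 − 4.92)/1.18 = 0.4322; E_A = (0.6667 − 0.4322)/√2 = 0.1658.
Condition B: z_P = (84.6 − 72.5)/8.4 = 1.4405; z_E = (3.95 − 4.92)/1.18 = -0.8220; E_B = (1.4405 − (-0.8220))/√2 = 1.5998.
E_A − E_B = 0.1658 − 1.5998 = -1.4340 ≈ -1.43.

-1.43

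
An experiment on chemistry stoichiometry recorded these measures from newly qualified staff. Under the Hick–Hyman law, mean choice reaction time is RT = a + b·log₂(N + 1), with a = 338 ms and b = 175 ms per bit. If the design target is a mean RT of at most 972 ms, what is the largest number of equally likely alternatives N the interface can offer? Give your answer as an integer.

Set 338 + 175·log₂(N + 1) ≤ 972.
log₂(N + 1) ≤ (972 − 338) / 175 = 3.6229.
N + 1 ≤ 2^3.6229 = 12.3197.
N ≤ 11.3197, so the largest integer N is 11.

11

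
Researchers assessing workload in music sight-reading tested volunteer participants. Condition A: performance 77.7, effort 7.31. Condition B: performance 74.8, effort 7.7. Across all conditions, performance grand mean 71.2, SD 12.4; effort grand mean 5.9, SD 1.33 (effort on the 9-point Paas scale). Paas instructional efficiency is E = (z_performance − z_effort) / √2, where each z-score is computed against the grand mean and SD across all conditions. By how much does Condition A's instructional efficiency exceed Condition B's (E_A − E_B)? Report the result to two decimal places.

0.37

Condition A: z_P = (77.7 − 71.2)/12.4 = 0.5242; z_E = (7.31 − 5.9)/1.33 = 1.0602; E_A = (0.5242 − 1.0602)/√2 = -0.3790.
Condition B: z_P = (74.8 − 71.2)/12.4 = 0.2903; z_E = (7.7 − 5.9)/1.33 = 1.3534; E_B = (0.2903 − 1.3534)/√2 = -0.7517.
E_A − E_B = -0.3790 − (-0.7517) = 0.3727 ≈ 0.37.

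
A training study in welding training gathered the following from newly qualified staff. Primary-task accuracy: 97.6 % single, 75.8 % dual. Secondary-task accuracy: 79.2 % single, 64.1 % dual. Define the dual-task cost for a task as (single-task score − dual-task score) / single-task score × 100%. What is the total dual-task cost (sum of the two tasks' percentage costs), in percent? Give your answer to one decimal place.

Primary cost = (97.6 − 75.8) / 97.6 × 100% = 22.3361%.
Secondary cost = (79.2 − 64.1) / 79.2 × 100% = 19.0657%.
Total = 22.3361% + 19.0657% = 41.4018% ≈ 41.4%.

41.4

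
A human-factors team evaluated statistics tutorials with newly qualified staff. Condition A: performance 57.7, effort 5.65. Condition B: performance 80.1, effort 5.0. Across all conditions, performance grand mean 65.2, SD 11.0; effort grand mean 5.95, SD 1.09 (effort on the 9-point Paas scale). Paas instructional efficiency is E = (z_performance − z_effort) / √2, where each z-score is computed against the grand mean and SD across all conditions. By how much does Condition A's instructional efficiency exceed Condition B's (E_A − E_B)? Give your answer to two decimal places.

-1.86

Condition A: z_P = (57.7 − 65.2)/11.0 = -0.6818; z_E = (5.65 − 5.95)/1.09 = -0.2752; E_A = (-0.6818 − (-0.2752))/√2 = -0.2875.
Condition B: z_P = (80.1 − 65.2)/11.0 = 1.3545; z_E = (5.0 − 5.95)/1.09 = -0.8716; E_B = (1.3545 − (-0.8716))/√2 = 1.5741.
E_A − E_B = -0.2875 − 1.5741 = -1.8616 ≈ -1.86.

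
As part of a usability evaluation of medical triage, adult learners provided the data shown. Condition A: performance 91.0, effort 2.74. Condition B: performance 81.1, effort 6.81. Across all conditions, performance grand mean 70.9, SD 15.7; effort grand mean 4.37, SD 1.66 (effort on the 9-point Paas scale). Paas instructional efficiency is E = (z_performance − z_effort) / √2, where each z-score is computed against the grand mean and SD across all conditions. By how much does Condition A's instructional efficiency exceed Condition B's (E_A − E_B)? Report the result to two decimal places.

2.18

Condition A: z_P = (91.0 − 70.9)/15.7 = 1.2803; z_E = (2.74 − 4.37)/1.66 = -0.9819; E_A = (1.2803 − (-0.9819))/√2 = 1.5996.
Condition B: z_P = (81.1 − 70.9)/15.7 = 0.6497; z_E = (6.81 − 4.37)/1.66 = 1.4699; E_B = (0.6497 − 1.4699)/√2 = -0.5800.
E_A − E_B = 1.5996 − (-0.5800) = 2.1796 ≈ 2.18.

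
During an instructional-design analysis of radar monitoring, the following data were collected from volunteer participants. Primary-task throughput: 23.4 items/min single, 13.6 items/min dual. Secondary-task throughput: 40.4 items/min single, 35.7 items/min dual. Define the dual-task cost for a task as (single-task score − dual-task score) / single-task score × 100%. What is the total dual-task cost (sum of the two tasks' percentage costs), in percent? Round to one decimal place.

53.5

Primary cost = (23.4 − 13.6) / 23.4 × 100% = 41.8803%.
Secondary cost = (40.4 − 35.7) / 40.4 × 100% = 11.6337%.
Total = 41.8803% + 11.6337% = 53.5140% ≈ 53.5%.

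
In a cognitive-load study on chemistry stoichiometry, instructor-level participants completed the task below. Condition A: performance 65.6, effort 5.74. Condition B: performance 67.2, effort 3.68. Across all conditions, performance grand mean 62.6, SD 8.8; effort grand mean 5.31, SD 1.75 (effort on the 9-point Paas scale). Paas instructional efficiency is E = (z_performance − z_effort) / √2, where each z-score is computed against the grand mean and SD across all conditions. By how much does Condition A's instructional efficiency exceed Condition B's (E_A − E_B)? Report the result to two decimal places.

Condition A: z_P = (65.6 − 62.6)/8.8 = 0.3409; z_E = (5.74 − 5.31)/1.75 = 0.2457; E_A = (0.3409 − 0.2457)/√2 = 0.0673.
Condition B: z_P = (67.2 − 62.6)/8.8 = 0.5227; z_E = (3.68 − 5.31)/1.75 = -0.9314; E_B = (0.5227 − (-0.9314))/√2 = 1.0282.
E_A − E_B = 0.0673 − 1.0282 = -0.9609 ≈ -0.96.

-0.96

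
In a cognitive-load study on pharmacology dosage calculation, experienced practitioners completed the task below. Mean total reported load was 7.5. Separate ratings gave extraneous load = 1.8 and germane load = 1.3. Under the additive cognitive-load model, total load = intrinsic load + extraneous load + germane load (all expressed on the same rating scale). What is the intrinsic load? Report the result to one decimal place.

4.4

intrinsic load = total − extraneous − germane
             = 7.5 − 1.8 − 1.3 = 4.4.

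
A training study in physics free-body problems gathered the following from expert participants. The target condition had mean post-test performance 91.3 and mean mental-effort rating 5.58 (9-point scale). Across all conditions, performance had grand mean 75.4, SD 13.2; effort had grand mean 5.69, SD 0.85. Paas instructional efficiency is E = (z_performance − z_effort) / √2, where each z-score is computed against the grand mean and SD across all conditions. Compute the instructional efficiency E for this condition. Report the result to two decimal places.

z_performance = (91.3 − 75.4) / 13.2 = 15.9000 / 13.2 = 1.2045.
z_effort = (5.58 − 5.69) / 0.85 = -0.1100 / 0.85 = -0.1294.
z_P − z_E = 1.2045 − (-0.1294) = 1.3339.
E = 1.3339 / √2 = 1.3339 / 1.41421 = 0.9432 ≈ 0.94.

0.94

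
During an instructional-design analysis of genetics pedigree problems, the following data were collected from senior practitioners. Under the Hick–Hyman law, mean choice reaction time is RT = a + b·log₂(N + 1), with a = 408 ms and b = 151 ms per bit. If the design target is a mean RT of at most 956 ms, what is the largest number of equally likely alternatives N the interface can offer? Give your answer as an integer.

11

Set 408 + 151·log₂(N + 1) ≤ 956.
log₂(N + 1) ≤ (956 − 408) / 151 = 3.6291.
N + 1 ≤ 2^3.6291 = 12.3728.
N ≤ 11.3728, so the largest integer N is 11.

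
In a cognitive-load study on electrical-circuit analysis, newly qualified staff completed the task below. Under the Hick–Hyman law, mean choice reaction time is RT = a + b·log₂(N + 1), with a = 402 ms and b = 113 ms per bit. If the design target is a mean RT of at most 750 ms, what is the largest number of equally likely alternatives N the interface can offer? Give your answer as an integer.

Set 402 + 113·log₂(N + 1) ≤ 750.
log₂(N + 1) ≤ (750 − 402) / 113 = 3.0796.
N + 1 ≤ 2^3.0796 = 8.4538.
N ≤ 7.4538, so the largest integer N is 7.

7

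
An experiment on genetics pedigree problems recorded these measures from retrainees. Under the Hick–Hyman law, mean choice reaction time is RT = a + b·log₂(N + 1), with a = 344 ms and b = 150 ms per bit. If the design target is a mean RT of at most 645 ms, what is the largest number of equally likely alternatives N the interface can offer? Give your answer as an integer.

Set 344 + 150·log₂(N + 1) ≤ 645.
log₂(N + 1) ≤ (645 − 344) / 150 = 2.0067.
N + 1 ≤ 2^2.0067 = 4.0186.
N ≤ 3.0186, so the largest integer N is 3.

3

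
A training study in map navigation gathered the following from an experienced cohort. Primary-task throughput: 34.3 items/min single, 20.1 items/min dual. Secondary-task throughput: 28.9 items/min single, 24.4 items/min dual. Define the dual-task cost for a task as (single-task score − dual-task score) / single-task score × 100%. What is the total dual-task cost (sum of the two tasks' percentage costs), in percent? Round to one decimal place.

Primary cost = (34.3 − 20.1) / 34.3 × 100% = 41.3994%.
Secondary cost = (28.9 − 24.4) / 28.9 × 100% = 15.5709%.
Total = 41.3994% + 15.5709% = 56.9703% ≈ 57.0%.

57.0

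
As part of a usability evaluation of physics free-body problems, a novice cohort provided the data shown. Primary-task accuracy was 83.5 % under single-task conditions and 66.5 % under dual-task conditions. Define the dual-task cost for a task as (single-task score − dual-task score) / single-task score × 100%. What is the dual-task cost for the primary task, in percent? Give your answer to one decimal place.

Cost = (83.5 − 66.5) / 83.5 × 100%
     = 17.0000 / 83.5 × 100% = 20.3593%.
≈ 20.4%.

20.4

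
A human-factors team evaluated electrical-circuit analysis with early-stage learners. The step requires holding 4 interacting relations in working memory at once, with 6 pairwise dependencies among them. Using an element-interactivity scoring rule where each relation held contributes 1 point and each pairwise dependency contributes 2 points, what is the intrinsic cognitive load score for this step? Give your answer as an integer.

Element contribution: 4 × 1 = 4.
Interaction contribution: 6 × 2 = 12.
Intrinsic load = 4 + 12 = 16.

16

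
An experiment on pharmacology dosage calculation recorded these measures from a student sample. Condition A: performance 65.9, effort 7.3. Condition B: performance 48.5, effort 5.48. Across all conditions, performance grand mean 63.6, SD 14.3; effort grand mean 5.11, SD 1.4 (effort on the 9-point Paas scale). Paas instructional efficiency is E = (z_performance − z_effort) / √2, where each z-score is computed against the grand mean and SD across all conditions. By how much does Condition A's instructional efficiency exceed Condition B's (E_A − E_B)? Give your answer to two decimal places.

-0.06

Condition A: z_P = (65.9 − 63.6)/14.3 = 0.1608; z_E = (7.3 − 5.11)/1.4 = 1.5643; E_A = (0.1608 − 1.5643)/√2 = -0.9924.
Condition B: z_P = (48.5 − 63.6)/14.3 = -1.0559; z_E = (5.48 − 5.11)/1.4 = 0.2643; E_B = (-1.0559 − 0.2643)/√2 = -0.9335.
E_A − E_B = -0.9924 − (-0.9335) = -0.0589 ≈ -0.06.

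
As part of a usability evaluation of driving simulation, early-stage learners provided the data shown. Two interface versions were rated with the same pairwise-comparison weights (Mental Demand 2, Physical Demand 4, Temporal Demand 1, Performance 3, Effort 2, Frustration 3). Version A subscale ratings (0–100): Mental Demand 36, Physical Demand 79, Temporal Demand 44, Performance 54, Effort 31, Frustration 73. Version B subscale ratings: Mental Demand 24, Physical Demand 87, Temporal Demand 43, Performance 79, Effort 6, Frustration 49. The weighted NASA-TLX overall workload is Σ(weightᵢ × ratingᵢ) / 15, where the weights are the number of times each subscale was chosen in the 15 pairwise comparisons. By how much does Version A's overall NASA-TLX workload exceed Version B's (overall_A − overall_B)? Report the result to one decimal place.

2.7

Version A weighted sum = 2·36 + 4·79 + 1·44 + 3·54 + 2·31 + 3·73 = 72 + 316 + 44 + 162 + 62 + 219 = 875; overall_A = 875/15 = 58.3333.
Version B weighted sum = 2·24 + 4·87 + 1·43 + 3·79 + 2·6 + 3·49 = 48 + 348 + 43 + 237 + 12 + 147 = 835; overall_B = 835/15 = 55.6667.
Difference = 58.3333 − 55.6667 = 2.6666 ≈ 2.7.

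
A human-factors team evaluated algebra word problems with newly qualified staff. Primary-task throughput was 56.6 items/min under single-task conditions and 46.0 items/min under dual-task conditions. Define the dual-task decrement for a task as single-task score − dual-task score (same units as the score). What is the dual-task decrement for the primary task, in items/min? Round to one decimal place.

Decrement = 56.6 − 46.0 = 10.6000 items/min ≈ 10.6 items/min.

10.6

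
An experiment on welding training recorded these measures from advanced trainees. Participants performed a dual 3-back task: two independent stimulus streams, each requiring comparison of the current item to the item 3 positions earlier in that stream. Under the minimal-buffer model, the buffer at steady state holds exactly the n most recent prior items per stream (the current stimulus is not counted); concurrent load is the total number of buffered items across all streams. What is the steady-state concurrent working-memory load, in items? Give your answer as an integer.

Each stream's buffer holds its 3 most recent prior items.
Two independent streams: 2 × 3 = 6 buffered items at steady state.

6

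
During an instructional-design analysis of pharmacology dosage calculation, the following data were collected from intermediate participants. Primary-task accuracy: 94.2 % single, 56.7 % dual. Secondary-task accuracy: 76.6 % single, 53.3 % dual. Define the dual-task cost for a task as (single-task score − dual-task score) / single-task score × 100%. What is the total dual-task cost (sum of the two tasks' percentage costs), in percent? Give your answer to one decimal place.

70.2

Primary cost = (94.2 − 56.7) / 94.2 × 100% = 39.8089%.
Secondary cost = (76.6 − 53.3) / 76.6 × 100% = 30.4178%.
Total = 39.8089% + 30.4178% = 70.2267% ≈ 70.2%.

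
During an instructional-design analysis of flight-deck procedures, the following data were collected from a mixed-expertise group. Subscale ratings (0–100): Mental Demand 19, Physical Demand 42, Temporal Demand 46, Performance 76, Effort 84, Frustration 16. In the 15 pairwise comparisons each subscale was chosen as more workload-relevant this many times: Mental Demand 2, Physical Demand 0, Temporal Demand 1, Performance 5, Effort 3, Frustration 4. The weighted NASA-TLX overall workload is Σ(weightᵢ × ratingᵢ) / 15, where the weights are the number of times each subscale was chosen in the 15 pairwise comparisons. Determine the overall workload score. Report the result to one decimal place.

The tallies are the weights (they sum to 15).
Weighted sum = 2·19 + 0·42 + 1·46 + 5·76 + 3·84 + 4·16
            = 38 + 0 + 46 + 380 + 252 + 64 = 780.
Overall workload = 780 / 15 = 52.0000 ≈ 52.0.

52.0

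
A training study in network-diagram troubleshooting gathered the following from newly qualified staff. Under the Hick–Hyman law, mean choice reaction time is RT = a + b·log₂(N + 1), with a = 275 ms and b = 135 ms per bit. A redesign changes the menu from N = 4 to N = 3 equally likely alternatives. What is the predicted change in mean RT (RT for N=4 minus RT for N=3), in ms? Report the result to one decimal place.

43.5

RT(4) = 275 + 135·log₂(5) = 275 + 135·2.3219 = 588.4565 ms.
RT(3) = 275 + 135·log₂(4) = 275 + 135·2.0000 = 545.0000 ms.
Difference = 588.4565 − 545.0000 = 43.4565 ≈ 43.5 ms.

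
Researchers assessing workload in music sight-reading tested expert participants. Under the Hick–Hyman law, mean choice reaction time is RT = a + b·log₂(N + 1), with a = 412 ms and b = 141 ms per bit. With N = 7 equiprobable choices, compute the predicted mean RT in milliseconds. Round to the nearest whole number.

835

log₂(7 + 1) = log₂(8) = 3.0000.
RT = 412 + 141 × 3.0000 = 412 + 423.0000 = 835.0000 ms.
≈ 835 ms.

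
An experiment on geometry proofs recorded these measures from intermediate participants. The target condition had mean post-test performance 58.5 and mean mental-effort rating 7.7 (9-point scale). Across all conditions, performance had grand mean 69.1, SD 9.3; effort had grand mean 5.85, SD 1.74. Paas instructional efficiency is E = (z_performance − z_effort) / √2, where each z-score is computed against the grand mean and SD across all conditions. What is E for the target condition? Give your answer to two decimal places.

z_performance = (58.5 − 69.1) / 9.3 = -10.6000 / 9.3 = -1.1398.
z_effort = (7.7 − 5.85) / 1.74 = 1.8500 / 1.74 = 1.0632.
z_P − z_E = -1.1398 − 1.0632 = -2.2030.
E = -2.2030 / √2 = -2.2030 / 1.41421 = -1.5578 ≈ -1.56.

-1.56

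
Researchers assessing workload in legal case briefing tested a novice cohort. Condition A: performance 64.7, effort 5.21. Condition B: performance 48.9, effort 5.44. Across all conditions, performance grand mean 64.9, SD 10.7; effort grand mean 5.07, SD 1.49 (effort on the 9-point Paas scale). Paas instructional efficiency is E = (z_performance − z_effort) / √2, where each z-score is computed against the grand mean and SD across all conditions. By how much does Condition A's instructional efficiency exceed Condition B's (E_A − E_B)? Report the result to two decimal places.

Condition A: z_P = (64.7 − 64.9)/10.7 = -0.0187; z_E = (5.21 − 5.07)/1.49 = 0.0940; E_A = (-0.0187 − 0.0940)/√2 = -0.0797.
Condition B: z_P = (48.9 − 64.9)/10.7 = -1.4953; z_E = (5.44 − 5.07)/1.49 = 0.2483; E_B = (-1.4953 − 0.2483)/√2 = -1.2329.
E_A − E_B = -0.0797 − (-1.2329) = 1.1532 ≈ 1.15.

1.15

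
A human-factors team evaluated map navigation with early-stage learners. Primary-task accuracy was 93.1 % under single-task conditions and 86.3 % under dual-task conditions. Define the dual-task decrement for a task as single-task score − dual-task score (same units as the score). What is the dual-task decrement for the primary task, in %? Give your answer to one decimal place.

6.8

Decrement = 93.1 − 86.3 = 6.8000 % ≈ 6.8 %.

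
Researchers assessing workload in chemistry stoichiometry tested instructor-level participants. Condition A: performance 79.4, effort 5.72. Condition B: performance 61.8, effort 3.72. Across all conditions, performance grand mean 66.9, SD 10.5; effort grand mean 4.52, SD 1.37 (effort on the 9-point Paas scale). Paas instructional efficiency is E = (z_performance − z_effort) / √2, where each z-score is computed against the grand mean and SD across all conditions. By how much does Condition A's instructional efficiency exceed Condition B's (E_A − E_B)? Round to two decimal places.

Condition A: z_P = (79.4 − 66.9)/10.5 = 1.1905; z_E = (5.72 − 4.52)/1.37 = 0.8759; E_A = (1.1905 − 0.8759)/√2 = 0.2225.
Condition B: z_P = (61.8 − 66.9)/10.5 = -0.4857; z_E = (3.72 − 4.52)/1.37 = -0.5839; E_B = (-0.4857 − (-0.5839))/√2 = 0.0694.
E_A − E_B = 0.2225 − 0.0694 = 0.1531 ≈ 0.15.

0.15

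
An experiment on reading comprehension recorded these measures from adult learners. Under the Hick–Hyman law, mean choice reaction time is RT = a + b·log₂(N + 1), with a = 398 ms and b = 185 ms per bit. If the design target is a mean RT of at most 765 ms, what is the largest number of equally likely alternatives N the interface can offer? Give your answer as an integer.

2

Set 398 + 185·log₂(N + 1) ≤ 765.
log₂(N + 1) ≤ (765 − 398) / 185 = 1.9838.
N + 1 ≤ 2^1.9838 = 3.9553.
N ≤ 2.9553, so the largest integer N is 2.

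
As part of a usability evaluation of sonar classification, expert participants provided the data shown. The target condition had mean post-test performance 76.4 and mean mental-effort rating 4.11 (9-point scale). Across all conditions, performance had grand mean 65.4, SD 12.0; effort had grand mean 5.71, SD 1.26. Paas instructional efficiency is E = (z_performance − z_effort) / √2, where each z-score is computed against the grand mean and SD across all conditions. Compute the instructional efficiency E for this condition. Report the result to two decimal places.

z_performance = (76.4 − 65.4) / 12.0 = 11.0000 / 12.0 = 0.9167.
z_effort = (4.11 − 5.71) / 1.26 = -1.6000 / 1.26 = -1.2698.
z_P − z_E = 0.9167 − (-1.2698) = 2.1865.
E = 2.1865 / √2 = 2.1865 / 1.41421 = 1.5461 ≈ 1.55.

1.55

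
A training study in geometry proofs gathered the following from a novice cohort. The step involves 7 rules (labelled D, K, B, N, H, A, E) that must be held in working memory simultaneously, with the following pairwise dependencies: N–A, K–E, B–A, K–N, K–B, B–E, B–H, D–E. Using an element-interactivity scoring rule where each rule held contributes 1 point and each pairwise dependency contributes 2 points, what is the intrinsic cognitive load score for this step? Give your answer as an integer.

Count of rules held simultaneously: 7.
Count of pairwise dependencies listed: 8.
Element contribution: 7 × 1 = 7.
Interaction contribution: 8 × 2 = 16.
Intrinsic load = 7 + 16 = 23.

23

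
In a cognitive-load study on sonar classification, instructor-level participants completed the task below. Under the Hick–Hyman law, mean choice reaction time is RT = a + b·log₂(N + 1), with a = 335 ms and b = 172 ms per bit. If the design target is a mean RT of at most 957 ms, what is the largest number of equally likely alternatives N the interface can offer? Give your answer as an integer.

11

Set 335 + 172·log₂(N + 1) ≤ 957.
log₂(N + 1) ≤ (957 − 335) / 172 = 3.6163.
N + 1 ≤ 2^3.6163 = 12.2635.
N ≤ 11.2635, so the largest integer N is 11.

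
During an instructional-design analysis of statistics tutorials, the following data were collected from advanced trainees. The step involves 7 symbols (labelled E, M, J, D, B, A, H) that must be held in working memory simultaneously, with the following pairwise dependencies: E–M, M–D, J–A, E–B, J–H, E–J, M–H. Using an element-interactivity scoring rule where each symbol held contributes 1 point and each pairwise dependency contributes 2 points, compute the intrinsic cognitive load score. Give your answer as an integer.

21

Count of symbols held simultaneously: 7.
Count of pairwise dependencies listed: 7.
Element contribution: 7 × 1 = 7.
Interaction contribution: 7 × 2 = 14.
Intrinsic load = 7 + 14 = 21.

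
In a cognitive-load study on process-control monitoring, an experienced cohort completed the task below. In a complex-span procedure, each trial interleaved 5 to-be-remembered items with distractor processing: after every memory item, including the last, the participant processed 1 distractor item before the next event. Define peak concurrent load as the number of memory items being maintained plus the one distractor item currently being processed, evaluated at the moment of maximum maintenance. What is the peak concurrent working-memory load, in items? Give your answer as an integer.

Maintenance is greatest during the distractor(s) after memory item 5: all 5 memory items are being held.
One distractor item is concurrently being processed.
Peak concurrent load = 5 + 1 = 6 items.

6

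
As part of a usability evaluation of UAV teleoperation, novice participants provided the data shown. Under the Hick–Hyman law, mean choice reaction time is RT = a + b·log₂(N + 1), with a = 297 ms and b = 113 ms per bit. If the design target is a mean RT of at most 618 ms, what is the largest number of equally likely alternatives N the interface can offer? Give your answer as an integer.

6

Set 297 + 113·log₂(N + 1) ≤ 618.
log₂(N + 1) ≤ (618 − 297) / 113 = 2.8407.
N + 1 ≤ 2^2.8407 = 7.1637.
N ≤ 6.1637, so the largest integer N is 6.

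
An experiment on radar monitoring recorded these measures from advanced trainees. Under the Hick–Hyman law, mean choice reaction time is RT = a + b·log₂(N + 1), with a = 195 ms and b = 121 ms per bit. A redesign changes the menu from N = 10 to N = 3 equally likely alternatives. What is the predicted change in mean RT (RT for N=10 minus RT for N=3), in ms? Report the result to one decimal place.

RT(10) = 195 + 121·log₂(11) = 195 + 121·3.4594 = 613.5874 ms.
RT(3) = 195 + 121·log₂(4) = 195 + 121·2.0000 = 437.0000 ms.
Difference = 613.5874 − 437.0000 = 176.5874 ≈ 176.6 ms.

176.6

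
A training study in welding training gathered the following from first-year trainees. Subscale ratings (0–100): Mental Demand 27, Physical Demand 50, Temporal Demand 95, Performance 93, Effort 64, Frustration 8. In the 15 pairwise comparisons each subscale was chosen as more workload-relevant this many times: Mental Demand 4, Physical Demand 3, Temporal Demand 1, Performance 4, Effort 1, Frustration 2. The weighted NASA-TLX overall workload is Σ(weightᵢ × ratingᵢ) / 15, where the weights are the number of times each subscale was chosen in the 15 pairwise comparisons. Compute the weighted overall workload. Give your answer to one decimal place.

The tallies are the weights (they sum to 15).
Weighted sum = 4·27 + 3·50 + 1·95 + 4·93 + 1·64 + 2·8
            = 108 + 150 + 95 + 372 + 64 + 16 = 805.
Overall workload = 805 / 15 = 53.6667 ≈ 53.7.

53.7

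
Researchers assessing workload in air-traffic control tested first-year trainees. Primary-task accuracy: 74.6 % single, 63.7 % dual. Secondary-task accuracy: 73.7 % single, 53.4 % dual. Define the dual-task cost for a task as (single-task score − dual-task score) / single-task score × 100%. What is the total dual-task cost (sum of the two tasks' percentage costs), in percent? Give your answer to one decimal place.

Primary cost = (74.6 − 63.7) / 74.6 × 100% = 14.6113%.
Secondary cost = (73.7 − 53.4) / 73.7 × 100% = 27.5441%.
Total = 14.6113% + 27.5441% = 42.1554% ≈ 42.2%.

42.2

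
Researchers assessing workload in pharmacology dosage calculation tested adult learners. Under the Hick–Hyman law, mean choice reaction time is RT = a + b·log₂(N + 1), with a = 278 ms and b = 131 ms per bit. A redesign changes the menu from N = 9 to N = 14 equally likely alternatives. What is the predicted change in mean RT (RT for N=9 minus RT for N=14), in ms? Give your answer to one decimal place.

-76.6

RT(9) = 278 + 131·log₂(10) = 278 + 131·3.3219 = 713.1689 ms.
RT(14) = 278 + 131·log₂(15) = 278 + 131·3.9069 = 789.8039 ms.
Difference = 713.1689 − 789.8039 = -76.6350 ≈ -76.6 ms.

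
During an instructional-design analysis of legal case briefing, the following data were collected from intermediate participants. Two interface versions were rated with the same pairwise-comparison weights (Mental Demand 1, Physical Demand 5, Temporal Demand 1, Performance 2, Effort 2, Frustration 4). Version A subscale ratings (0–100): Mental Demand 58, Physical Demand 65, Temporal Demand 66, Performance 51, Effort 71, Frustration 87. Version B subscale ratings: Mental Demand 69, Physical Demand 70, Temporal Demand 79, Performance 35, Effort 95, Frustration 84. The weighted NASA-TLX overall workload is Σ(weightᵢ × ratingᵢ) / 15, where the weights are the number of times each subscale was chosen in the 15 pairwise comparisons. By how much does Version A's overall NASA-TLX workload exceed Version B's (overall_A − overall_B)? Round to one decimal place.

Version A weighted sum = 1·58 + 5·65 + 1·66 + 2·51 + 2·71 + 4·87 = 58 + 325 + 66 + 102 + 142 + 348 = 1041; overall_A = 1041/15 = 69.4000.
Version B weighted sum = 1·69 + 5·70 + 1·79 + 2·35 + 2·95 + 4·84 = 69 + 350 + 79 + 70 + 190 + 336 = 1094; overall_B = 1094/15 = 72.9333.
Difference = 69.4000 − 72.9333 = -3.5333 ≈ -3.5.

-3.5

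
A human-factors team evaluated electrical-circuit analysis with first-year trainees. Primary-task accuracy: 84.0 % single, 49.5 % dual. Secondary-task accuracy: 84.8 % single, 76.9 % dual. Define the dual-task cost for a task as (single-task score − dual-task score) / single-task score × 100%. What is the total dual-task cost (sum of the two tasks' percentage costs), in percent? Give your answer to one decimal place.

Primary cost = (84.0 − 49.5) / 84.0 × 100% = 41.0714%.
Secondary cost = (84.8 − 76.9) / 84.8 × 100% = 9.3160%.
Total = 41.0714% + 9.3160% = 50.3874% ≈ 50.4%.

50.4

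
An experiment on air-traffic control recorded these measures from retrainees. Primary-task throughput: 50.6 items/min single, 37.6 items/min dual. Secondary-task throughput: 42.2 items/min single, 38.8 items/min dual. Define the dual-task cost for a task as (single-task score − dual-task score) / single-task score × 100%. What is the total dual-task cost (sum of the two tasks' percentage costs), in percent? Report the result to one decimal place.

Primary cost = (50.6 − 37.6) / 50.6 × 100% = 25.6917%.
Secondary cost = (42.2 − 38.8) / 42.2 × 100% = 8.0569%.
Total = 25.6917% + 8.0569% = 33.7486% ≈ 33.7%.

33.7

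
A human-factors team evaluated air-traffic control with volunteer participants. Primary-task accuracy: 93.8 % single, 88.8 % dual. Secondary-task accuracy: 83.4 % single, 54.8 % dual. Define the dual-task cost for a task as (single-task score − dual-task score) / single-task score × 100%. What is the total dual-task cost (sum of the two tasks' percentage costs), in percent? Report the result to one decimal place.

Primary cost = (93.8 − 88.8) / 93.8 × 100% = 5.3305%.
Secondary cost = (83.4 − 54.8) / 83.4 × 100% = 34.2926%.
Total = 5.3305% + 34.2926% = 39.6231% ≈ 39.6%.

39.6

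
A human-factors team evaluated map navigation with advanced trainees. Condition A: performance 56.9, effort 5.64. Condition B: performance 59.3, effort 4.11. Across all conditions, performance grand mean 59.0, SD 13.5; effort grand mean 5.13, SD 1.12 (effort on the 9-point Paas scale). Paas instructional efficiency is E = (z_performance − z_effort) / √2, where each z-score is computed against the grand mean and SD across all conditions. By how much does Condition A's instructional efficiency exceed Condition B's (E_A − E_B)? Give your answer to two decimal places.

Condition A: z_P = (56.9 − 59.0)/13.5 = -0.1556; z_E = (5.64 − 5.13)/1.12 = 0.4554; E_A = (-0.1556 − 0.4554)/√2 = -0.4320.
Condition B: z_P = (59.3 − 59.0)/13.5 = 0.0222; z_E = (4.11 − 5.13)/1.12 = -0.9107; E_B = (0.0222 − (-0.9107))/√2 = 0.6597.
E_A − E_B = -0.4320 − 0.6597 = -1.0917 ≈ -1.09.

-1.09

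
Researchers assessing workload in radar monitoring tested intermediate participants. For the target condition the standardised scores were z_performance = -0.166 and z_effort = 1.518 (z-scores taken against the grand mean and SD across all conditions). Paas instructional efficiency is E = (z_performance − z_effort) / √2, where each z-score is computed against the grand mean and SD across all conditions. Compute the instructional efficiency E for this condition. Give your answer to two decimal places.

z_P − z_E = -0.166 − 1.518 = -1.6840.
E = -1.6840 / √2 = -1.6840 / 1.41421 = -1.1908 ≈ -1.19.

-1.19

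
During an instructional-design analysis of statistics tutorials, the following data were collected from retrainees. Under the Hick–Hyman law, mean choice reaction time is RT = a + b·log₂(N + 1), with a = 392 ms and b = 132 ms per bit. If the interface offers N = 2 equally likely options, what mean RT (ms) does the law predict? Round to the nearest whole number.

601

log₂(2 + 1) = log₂(3) = 1.5850.
RT = 392 + 132 × 1.5850 = 392 + 209.2200 = 601.2200 ms.
≈ 601 ms.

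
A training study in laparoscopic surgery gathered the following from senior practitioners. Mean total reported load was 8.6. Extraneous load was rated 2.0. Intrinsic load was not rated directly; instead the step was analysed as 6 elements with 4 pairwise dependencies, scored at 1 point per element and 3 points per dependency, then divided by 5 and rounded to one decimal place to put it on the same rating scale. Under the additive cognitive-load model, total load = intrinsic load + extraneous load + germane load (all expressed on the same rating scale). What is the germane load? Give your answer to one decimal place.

3.0

Intrinsic (element-interactivity): (6 × 1 + 4 × 3) / 5 = 18 / 5 = 3.6000 → 3.6.
germane load = total − intrinsic − extraneous
             = 8.6 − 3.6 − 2.0 = 3.0.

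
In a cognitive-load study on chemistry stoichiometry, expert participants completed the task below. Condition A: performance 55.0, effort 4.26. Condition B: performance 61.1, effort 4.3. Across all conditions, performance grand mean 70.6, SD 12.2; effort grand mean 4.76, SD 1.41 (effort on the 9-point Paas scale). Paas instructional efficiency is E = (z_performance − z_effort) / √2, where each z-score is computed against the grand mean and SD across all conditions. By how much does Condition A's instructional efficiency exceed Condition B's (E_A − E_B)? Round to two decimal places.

-0.33

Condition A: z_P = (55.0 − 70.6)/12.2 = -1.2787; z_E = (4.26 − 4.76)/1.41 = -0.3546; E_A = (-1.2787 − (-0.3546))/√2 = -0.6534.
Condition B: z_P = (61.1 − 70.6)/12.2 = -0.7787; z_E = (4.3 − 4.76)/1.41 = -0.3262; E_B = (-0.7787 − (-0.3262))/√2 = -0.3200.
E_A − E_B = -0.6534 − (-0.3200) = -0.3334 ≈ -0.33.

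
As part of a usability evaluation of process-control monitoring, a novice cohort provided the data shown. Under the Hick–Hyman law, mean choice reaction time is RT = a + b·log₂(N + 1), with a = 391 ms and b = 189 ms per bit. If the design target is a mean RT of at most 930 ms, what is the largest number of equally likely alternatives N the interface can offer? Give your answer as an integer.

6

Set 391 + 189·log₂(N + 1) ≤ 930.
log₂(N + 1) ≤ (930 − 391) / 189 = 2.8519.
N + 1 ≤ 2^2.8519 = 7.2195.
N ≤ 6.2195, so the largest integer N is 6.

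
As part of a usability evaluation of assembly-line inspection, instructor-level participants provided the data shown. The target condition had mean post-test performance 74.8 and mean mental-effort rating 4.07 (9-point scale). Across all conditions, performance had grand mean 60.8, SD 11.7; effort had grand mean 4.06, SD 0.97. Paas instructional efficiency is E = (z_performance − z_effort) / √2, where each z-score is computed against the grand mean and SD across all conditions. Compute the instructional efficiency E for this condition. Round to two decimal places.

0.84

z_performance = (74.8 − 60.8) / 11.7 = 14.0000 / 11.7 = 1.1966.
z_effort = (4.07 − 4.06) / 0.97 = 0.0100 / 0.97 = 0.0103.
z_P − z_E = 1.1966 − 0.0103 = 1.1863.
E = 1.1863 / √2 = 1.1863 / 1.41421 = 0.8388 ≈ 0.84.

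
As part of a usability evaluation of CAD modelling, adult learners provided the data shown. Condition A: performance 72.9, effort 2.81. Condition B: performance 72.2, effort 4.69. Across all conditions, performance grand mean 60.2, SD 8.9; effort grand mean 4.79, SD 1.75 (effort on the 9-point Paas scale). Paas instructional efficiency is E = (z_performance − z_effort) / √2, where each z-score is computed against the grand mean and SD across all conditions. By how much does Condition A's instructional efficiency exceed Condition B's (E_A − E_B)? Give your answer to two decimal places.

0.82

Condition A: z_P = (72.9 − 60.2)/8.9 = 1.4270; z_E = (2.81 − 4.79)/1.75 = -1.1314; E_A = (1.4270 − (-1.1314))/√2 = 1.8091.
Condition B: z_P = (72.2 − 60.2)/8.9 = 1.3483; z_E = (4.69 − 4.79)/1.75 = -0.0571; E_B = (1.3483 − (-0.0571))/√2 = 0.9938.
E_A − E_B = 1.8091 − 0.9938 = 0.8153 ≈ 0.82.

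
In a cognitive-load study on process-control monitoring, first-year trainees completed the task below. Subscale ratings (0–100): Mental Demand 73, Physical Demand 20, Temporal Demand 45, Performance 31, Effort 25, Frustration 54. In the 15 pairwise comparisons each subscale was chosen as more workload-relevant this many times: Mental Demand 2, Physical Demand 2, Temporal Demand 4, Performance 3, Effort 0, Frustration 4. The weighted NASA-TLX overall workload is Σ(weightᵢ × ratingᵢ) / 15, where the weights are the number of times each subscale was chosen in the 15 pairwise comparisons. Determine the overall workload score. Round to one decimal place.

The tallies are the weights (they sum to 15).
Weighted sum = 2·73 + 2·20 + 4·45 + 3·31 + 0·25 + 4·54
            = 146 + 40 + 180 + 93 + 0 + 216 = 675.
Overall workload = 675 / 15 = 45.0000 ≈ 45.0.

45.0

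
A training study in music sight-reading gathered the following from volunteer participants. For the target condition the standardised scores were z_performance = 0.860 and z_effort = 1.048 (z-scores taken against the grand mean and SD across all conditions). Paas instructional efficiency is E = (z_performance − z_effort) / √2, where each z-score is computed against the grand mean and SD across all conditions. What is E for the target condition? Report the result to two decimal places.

-0.13

z_P − z_E = 0.860 − 1.048 = -0.1880.
E = -0.1880 / √2 = -0.1880 / 1.41421 = -0.1329 ≈ -0.13.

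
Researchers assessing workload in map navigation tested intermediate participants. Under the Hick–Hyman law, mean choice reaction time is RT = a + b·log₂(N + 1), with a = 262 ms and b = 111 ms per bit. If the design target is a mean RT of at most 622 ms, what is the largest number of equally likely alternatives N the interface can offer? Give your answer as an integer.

Set 262 + 111·log₂(N + 1) ≤ 622.
log₂(N + 1) ≤ (622 − 262) / 111 = 3.2432.
N + 1 ≤ 2^3.2432 = 9.4689.
N ≤ 8.4689, so the largest integer N is 8.

8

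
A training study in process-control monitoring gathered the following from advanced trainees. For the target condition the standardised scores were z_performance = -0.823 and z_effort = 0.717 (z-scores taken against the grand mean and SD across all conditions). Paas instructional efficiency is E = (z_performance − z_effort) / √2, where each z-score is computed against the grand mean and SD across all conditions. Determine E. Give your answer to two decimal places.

z_P − z_E = -0.823 − 0.717 = -1.5400.
E = -1.5400 / √2 = -1.5400 / 1.41421 = -1.0889 ≈ -1.09.

-1.09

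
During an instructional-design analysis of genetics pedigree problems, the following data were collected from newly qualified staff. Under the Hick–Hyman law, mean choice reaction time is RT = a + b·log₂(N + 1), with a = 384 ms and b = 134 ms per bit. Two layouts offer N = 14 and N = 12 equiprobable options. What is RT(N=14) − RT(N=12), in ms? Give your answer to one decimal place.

RT(14) = 384 + 134·log₂(15) = 384 + 134·3.9069 = 907.5246 ms.
RT(12) = 384 + 134·log₂(13) = 384 + 134·3.7004 = 879.8536 ms.
Difference = 907.5246 − 879.8536 = 27.6710 ≈ 27.7 ms.

27.7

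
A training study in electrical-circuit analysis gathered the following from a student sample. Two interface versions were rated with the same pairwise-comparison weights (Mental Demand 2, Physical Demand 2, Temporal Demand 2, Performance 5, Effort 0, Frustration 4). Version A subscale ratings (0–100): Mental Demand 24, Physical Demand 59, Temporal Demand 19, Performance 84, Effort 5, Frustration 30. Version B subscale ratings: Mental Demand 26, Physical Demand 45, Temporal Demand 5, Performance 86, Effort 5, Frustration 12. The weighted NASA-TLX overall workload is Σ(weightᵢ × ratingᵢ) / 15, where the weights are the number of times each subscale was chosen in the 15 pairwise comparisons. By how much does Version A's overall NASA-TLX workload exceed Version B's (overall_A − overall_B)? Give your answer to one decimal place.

Version A weighted sum = 2·24 + 2·59 + 2·19 + 5·84 + 0·5 + 4·30 = 48 + 118 + 38 + 420 + 0 + 120 = 744; overall_A = 744/15 = 49.6000.
Version B weighted sum = 2·26 + 2·45 + 2·5 + 5·86 + 0·5 + 4·12 = 52 + 90 + 10 + 430 + 0 + 48 = 630; overall_B = 630/15 = 42.0000.
Difference = 49.6000 − 42.0000 = 7.6000 ≈ 7.6.

7.6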